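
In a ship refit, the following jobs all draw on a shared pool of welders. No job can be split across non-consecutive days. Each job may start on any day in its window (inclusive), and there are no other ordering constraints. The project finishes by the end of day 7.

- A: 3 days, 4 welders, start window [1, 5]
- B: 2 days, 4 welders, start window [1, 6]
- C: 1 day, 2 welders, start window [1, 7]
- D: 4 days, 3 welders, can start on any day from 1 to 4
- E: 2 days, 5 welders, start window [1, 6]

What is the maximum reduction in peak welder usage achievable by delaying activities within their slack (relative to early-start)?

Early-start peak: d1:18  d2:16  d3:7  d4:3  d5:0  d6:0  d7:0 ⇒ 18.
Leveled (A@1, B@4, C@1, D@2, E@6): d1:6  d2:7  d3:7  d4:7  d5:7  d6:5  d7:5 ⇒ 7.
Reduction 18 − 7 = 11.

11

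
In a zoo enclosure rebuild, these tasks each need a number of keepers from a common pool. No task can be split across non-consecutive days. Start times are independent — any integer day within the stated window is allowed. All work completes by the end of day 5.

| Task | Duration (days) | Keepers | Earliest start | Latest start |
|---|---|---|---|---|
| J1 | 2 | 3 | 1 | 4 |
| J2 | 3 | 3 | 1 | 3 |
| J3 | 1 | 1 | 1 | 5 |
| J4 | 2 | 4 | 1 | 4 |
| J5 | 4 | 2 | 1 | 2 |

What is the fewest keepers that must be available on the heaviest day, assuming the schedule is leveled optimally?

8

Early-start (J1@1, J2@1, J3@1, J4@1, J5@1) gives peak 13: d1:13  d2:12  d3:5  d4:2  d5:0.
Shift J4→4, J5→2.
Schedule J1@1, J2@1, J3@1, J4@4, J5@2: d1:7  d2:8  d3:5  d4:6  d5:6 — peak 8.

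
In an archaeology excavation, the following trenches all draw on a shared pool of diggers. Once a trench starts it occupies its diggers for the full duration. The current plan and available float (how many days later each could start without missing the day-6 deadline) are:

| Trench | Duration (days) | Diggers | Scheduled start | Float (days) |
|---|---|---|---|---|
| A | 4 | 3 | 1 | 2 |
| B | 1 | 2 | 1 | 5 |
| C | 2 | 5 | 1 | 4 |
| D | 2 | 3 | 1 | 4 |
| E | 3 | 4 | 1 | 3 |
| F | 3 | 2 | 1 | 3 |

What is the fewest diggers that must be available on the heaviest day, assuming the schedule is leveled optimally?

9

Early-start (A@1, B@1, C@1, D@1, E@1, F@1) gives peak 19: d1:19  d2:17  d3:9  d4:3  d5:0  d6:0.
Shift C→2, D→5, E→4, F→4.
Schedule A@1, B@1, C@2, D@5, E@4, F@4: d1:5  d2:8  d3:8  d4:9  d5:9  d6:9 — peak 9.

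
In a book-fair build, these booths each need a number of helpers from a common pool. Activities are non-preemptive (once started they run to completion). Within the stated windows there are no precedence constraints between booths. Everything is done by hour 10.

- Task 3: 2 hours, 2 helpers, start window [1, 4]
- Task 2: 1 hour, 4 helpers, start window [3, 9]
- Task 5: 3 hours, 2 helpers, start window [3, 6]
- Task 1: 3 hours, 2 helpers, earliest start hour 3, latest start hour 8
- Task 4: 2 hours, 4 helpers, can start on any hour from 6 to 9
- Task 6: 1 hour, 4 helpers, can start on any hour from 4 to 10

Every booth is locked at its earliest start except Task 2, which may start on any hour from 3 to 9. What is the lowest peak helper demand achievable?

Task 2@3: h1:2  h2:2  h3:8  h4:8  h5:4  h6:4  h7:4  h8:0  h9:0  h10:0 → peak 8
Task 2@4: h1:2  h2:2  h3:4  h4:12  h5:4  h6:4  h7:4  h8:0  h9:0  h10:0 → peak 12
Task 2@5: h1:2  h2:2  h3:4  h4:8  h5:8  h6:4  h7:4  h8:0  h9:0  h10:0 → peak 8
Task 2@6: h1:2  h2:2  h3:4  h4:8  h5:4  h6:8  h7:4  h8:0  h9:0  h10:0 → peak 8
Task 2@7: h1:2  h2:2  h3:4  h4:8  h5:4  h6:4  h7:8  h8:0  h9:0  h10:0 → peak 8
Task 2@8: h1:2  h2:2  h3:4  h4:8  h5:4  h6:4  h7:4  h8:4  h9:0  h10:0 → peak 8
Task 2@9: h1:2  h2:2  h3:4  h4:8  h5:4  h6:4  h7:4  h8:0  h9:4  h10:0 → peak 8
Best is Task 2@3, peak 8.

8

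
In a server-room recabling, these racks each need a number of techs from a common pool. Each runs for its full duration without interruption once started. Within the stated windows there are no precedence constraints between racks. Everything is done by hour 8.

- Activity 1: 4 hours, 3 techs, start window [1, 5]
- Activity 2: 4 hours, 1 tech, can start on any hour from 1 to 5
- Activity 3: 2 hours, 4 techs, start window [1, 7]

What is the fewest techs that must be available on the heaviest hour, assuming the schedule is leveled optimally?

4

Early-start (Activity 1@1, Activity 2@1, Activity 3@1) gives peak 8: h1:8  h2:8  h3:4  h4:4  h5:0  h6:0  h7:0  h8:0.
Shift Activity 3→5.
Schedule Activity 1@1, Activity 2@1, Activity 3@5: h1:4  h2:4  h3:4  h4:4  h5:4  h6:4  h7:0  h8:0 — peak 4.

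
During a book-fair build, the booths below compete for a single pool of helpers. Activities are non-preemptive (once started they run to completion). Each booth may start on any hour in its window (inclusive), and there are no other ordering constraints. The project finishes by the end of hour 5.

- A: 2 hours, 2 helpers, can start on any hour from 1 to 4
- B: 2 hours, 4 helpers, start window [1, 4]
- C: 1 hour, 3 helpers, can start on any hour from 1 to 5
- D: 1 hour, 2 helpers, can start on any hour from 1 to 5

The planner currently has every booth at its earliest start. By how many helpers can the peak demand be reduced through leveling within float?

Early-start peak: h1:11  h2:6  h3:0  h4:0  h5:0 ⇒ 11.
Leveled (A@1, B@3, C@5, D@1): h1:4  h2:2  h3:4  h4:4  h5:3 ⇒ 4.
Reduction 11 − 4 = 7.

7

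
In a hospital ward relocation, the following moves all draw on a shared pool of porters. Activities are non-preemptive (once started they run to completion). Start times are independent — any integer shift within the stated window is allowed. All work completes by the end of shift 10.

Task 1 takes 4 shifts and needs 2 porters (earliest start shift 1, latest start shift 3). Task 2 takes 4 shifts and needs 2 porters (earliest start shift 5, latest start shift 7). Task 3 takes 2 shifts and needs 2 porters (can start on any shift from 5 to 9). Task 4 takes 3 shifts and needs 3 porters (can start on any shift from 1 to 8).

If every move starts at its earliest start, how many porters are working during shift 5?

4

At early start, shift 5 has: Task 2, Task 3.
Demand: 2 + 2 = 4.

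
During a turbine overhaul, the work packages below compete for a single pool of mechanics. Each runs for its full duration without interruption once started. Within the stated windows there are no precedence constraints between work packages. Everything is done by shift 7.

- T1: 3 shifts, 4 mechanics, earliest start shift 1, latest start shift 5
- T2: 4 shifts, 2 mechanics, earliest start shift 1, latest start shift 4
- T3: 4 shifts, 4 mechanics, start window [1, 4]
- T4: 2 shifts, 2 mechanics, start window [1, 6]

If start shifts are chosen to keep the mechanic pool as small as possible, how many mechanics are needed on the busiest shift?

Early-start (T1@1, T2@1, T3@1, T4@1) gives peak 12: s1:12  s2:12  s3:10  s4:6  s5:0  s6:0  s7:0.
Shift T3→4, T4→5.
Schedule T1@1, T2@1, T3@4, T4@5: s1:6  s2:6  s3:6  s4:6  s5:6  s6:6  s7:4 — peak 6.
Total mechanic-shifts = 40 over 7 shifts ⇒ peak ≥ ⌈40/7⌉ = 6, so 6 is optimal.

6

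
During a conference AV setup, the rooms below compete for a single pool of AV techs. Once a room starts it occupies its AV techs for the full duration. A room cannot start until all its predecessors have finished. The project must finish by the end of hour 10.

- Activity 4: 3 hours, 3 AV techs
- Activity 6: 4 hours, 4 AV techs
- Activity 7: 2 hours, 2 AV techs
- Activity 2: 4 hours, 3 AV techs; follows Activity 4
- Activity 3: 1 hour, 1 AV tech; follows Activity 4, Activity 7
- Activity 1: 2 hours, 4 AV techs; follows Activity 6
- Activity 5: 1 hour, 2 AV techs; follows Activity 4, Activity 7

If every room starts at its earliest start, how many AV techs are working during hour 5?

7

At early start, hour 5 has: Activity 2, Activity 1.
Demand: 3 + 4 = 7.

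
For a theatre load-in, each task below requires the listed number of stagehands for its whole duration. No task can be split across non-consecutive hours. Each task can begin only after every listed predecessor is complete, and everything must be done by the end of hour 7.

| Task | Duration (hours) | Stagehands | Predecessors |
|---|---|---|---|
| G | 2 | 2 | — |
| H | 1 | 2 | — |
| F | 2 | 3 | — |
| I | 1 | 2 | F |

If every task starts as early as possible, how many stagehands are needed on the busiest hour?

Early-start schedule: G@1, H@1, F@1, I@3.
Load per hour: hour 1: 7, hour 2: 5, hour 3: 2, hour 4: 0, hour 5: 0, hour 6: 0, hour 7: 0.
Peak is 7.

7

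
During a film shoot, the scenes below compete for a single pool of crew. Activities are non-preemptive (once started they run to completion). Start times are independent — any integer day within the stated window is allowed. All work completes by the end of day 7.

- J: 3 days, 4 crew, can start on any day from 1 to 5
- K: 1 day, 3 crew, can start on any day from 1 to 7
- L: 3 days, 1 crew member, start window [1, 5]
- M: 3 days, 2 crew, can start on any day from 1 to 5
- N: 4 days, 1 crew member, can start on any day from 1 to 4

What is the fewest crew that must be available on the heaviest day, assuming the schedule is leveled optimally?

4

Early-start (J@1, K@1, L@1, M@1, N@1) gives peak 11: d1:11  d2:8  d3:8  d4:1  d5:0  d6:0  d7:0.
Shift K→4, L→5, M→5, N→4.
Schedule J@1, K@4, L@5, M@5, N@4: d1:4  d2:4  d3:4  d4:4  d5:4  d6:4  d7:4 — peak 4.
Total crew member-days = 28 over 7 days ⇒ peak ≥ ⌈28/7⌉ = 4, so 4 is optimal.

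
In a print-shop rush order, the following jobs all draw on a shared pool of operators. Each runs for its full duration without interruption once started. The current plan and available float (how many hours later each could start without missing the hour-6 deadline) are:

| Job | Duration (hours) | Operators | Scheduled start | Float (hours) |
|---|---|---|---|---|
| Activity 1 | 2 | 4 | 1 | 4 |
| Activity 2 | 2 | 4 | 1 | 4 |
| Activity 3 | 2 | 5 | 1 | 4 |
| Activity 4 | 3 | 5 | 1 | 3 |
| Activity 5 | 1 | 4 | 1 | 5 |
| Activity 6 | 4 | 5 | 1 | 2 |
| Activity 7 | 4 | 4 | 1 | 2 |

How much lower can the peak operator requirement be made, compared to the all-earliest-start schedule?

17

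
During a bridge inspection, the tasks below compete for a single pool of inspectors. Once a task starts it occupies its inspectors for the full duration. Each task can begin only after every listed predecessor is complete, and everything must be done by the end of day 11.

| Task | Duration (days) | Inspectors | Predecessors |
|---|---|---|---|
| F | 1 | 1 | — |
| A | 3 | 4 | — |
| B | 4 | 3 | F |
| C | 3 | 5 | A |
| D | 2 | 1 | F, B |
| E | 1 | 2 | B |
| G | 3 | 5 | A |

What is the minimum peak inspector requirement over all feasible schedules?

7

Early-start (F@1, A@1, B@2, C@4, D@6, E@6, G@4) gives peak 13: d1:5  d2:7  d3:7  d4:13  d5:13  d6:13  d7:1  d8:0  d9:0  d10:0  d11:0.
Shift C→6, E→8, G→9.
Schedule F@1, A@1, B@2, C@6, D@6, E@8, G@9: d1:5  d2:7  d3:7  d4:3  d5:3  d6:6  d7:6  d8:7  d9:5  d10:5  d11:5 — peak 7.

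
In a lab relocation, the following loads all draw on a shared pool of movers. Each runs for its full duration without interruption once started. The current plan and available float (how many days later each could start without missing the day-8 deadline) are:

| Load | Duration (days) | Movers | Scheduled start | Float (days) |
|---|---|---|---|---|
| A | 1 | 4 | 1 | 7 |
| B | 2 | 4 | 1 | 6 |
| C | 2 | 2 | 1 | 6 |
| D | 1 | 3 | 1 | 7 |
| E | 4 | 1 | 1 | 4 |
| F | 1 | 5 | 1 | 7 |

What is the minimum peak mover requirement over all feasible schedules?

5

Early-start (A@1, B@1, C@1, D@1, E@1, F@1) gives peak 19: d1:19  d2:7  d3:1  d4:1  d5:0  d6:0  d7:0  d8:0.
Shift B→2, C→4, D→5, F→6.
Schedule A@1, B@2, C@4, D@5, E@1, F@6: d1:5  d2:5  d3:5  d4:3  d5:5  d6:5  d7:0  d8:0 — peak 5.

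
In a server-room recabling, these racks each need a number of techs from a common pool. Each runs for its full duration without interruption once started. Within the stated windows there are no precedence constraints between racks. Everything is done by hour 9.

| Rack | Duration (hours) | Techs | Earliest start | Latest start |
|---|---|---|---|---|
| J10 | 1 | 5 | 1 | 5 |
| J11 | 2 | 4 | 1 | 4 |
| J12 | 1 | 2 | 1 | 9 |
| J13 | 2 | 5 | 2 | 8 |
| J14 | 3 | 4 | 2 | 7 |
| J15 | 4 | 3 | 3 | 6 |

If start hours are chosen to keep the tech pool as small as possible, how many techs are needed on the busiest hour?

Early-start (J10@1, J11@1, J12@1, J13@2, J14@2, J15@3) gives peak 13: h1:11  h2:13  h3:12  h4:7  h5:3  h6:3  h7:0  h8:0  h9:0.
Shift J11→2, J13→4, J14→6, J15→6.
Schedule J10@1, J11@2, J12@1, J13@4, J14@6, J15@6: h1:7  h2:4  h3:4  h4:5  h5:5  h6:7  h7:7  h8:7  h9:3 — peak 7.

7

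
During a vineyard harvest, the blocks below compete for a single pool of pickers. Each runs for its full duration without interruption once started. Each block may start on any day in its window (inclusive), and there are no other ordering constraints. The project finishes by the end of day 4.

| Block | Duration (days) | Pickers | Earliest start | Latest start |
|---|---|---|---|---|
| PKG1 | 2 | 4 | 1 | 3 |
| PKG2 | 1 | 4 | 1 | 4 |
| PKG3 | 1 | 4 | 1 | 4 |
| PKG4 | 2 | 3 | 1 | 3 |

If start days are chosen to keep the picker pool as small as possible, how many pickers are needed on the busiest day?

7

Early-start (PKG1@1, PKG2@1, PKG3@1, PKG4@1) gives peak 15: d1:15  d2:7  d3:0  d4:0.
Shift PKG2→3, PKG3→4.
Schedule PKG1@1, PKG2@3, PKG3@4, PKG4@1: d1:7  d2:7  d3:4  d4:4 — peak 7.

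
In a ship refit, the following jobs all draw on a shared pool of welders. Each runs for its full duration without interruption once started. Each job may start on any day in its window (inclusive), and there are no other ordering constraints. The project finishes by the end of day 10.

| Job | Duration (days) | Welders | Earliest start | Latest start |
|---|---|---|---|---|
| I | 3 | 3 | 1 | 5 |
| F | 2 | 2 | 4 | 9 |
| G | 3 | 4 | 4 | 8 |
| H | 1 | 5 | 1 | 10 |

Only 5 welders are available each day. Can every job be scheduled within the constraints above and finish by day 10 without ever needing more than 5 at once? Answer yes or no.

yes

Schedule I@1, F@4, G@6, H@9: d1:3  d2:3  d3:3  d4:2  d5:2  d6:4  d7:4  d8:4  d9:5  d10:0 — peak 5 ≤ 5.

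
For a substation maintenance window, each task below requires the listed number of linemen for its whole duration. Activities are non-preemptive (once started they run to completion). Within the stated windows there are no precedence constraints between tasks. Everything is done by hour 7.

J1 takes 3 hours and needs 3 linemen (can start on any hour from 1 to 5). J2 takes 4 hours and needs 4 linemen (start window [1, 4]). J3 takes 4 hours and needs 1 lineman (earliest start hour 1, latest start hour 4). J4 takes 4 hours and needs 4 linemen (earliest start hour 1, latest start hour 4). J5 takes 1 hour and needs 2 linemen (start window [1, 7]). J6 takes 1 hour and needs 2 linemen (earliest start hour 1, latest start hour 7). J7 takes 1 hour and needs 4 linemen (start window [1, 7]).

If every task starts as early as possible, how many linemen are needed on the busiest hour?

20

Early-start schedule: J1@1, J2@1, J3@1, J4@1, J5@1, J6@1, J7@1.
Load per hour: hour 1: 20, hour 2: 12, hour 3: 12, hour 4: 9, hour 5: 0, hour 6: 0, hour 7: 0.
Peak is 20.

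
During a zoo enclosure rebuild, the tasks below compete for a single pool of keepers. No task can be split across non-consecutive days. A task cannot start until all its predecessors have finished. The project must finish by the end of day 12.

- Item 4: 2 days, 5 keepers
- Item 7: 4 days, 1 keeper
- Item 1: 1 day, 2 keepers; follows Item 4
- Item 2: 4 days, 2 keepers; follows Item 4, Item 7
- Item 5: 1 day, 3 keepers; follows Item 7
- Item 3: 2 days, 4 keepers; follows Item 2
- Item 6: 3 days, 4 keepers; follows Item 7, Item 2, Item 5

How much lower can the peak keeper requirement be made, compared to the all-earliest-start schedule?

0

Early-start peak: d1:6  d2:6  d3:3  d4:1  d5:5  d6:2  d7:2  d8:2  d9:8  d10:8  d11:4  d12:0 ⇒ 8.
Leveled (Item 4@1, Item 7@1, Item 1@3, Item 2@5, Item 5@5, Item 3@9, Item 6@9): d1:6  d2:6  d3:3  d4:1  d5:5  d6:2  d7:2  d8:2  d9:8  d10:8  d11:4  d12:0 ⇒ 8.
Reduction 8 − 8 = 0.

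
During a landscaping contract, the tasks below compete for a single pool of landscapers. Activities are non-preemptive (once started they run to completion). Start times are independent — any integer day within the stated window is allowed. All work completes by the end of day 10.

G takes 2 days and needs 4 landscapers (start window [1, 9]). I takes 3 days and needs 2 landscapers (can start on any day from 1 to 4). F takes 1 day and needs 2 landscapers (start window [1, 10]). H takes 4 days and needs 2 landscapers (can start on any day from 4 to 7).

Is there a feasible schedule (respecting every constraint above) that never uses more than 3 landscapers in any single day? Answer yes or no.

no

The minimum achievable peak is 4; 3 < 4, so no feasible schedule stays within the cap.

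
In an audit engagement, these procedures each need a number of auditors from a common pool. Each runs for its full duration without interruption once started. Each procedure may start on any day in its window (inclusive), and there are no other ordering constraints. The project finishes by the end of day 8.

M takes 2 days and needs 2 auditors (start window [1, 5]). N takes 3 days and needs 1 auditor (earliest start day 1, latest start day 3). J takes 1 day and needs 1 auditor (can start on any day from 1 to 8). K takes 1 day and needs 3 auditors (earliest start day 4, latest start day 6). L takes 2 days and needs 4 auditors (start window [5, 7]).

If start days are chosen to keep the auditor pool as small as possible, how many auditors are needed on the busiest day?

Schedule M@1, N@1, J@1, K@4, L@5: d1:4  d2:3  d3:1  d4:3  d5:4  d6:4  d7:0  d8:0 — peak 4.

4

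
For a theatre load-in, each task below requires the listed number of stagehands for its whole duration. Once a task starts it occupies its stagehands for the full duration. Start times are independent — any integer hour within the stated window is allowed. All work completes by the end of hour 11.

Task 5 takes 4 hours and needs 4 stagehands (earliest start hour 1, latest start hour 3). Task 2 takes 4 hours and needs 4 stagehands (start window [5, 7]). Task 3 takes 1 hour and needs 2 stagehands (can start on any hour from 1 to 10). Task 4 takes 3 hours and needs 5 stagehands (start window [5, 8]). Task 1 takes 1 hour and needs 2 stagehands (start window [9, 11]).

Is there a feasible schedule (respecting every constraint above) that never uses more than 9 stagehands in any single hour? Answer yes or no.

Schedule Task 5@1, Task 2@5, Task 3@1, Task 4@5, Task 1@9: h1:6  h2:4  h3:4  h4:4  h5:9  h6:9  h7:9  h8:4  h9:2  h10:0  h11:0 — peak 9 ≤ 9.

yes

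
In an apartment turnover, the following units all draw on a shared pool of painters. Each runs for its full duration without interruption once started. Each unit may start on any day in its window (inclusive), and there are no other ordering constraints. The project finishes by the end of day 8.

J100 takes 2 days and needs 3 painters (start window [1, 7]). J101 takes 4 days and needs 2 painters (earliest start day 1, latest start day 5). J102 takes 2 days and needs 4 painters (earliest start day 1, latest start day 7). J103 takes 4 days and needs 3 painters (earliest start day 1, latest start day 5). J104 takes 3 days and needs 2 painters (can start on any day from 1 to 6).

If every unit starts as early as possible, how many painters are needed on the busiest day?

Early-start schedule: J100@1, J101@1, J102@1, J103@1, J104@1.
Load per day: day 1: 14, day 2: 14, day 3: 7, day 4: 5, day 5: 0, day 6: 0, day 7: 0, day 8: 0.
Peak is 14.

14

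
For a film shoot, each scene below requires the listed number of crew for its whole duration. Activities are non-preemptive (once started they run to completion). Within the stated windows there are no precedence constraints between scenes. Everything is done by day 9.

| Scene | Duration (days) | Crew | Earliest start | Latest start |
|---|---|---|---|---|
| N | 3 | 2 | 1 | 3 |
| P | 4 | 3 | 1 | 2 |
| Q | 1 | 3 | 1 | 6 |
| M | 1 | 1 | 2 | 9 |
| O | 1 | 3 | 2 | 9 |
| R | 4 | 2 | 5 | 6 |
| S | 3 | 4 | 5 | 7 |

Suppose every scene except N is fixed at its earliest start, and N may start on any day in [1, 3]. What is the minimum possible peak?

8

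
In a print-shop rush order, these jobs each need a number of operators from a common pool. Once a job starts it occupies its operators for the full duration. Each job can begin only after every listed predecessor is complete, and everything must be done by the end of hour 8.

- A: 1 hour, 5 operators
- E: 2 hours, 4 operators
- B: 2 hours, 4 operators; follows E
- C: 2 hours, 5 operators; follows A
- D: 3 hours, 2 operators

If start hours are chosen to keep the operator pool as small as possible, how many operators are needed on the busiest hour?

6

Early-start (A@1, E@1, B@3, C@2, D@1) gives peak 11: h1:11  h2:11  h3:11  h4:4  h5:0  h6:0  h7:0  h8:0.
Shift E→2, B→4, C→6, D→2.
Schedule A@1, E@2, B@4, C@6, D@2: h1:5  h2:6  h3:6  h4:6  h5:4  h6:5  h7:5  h8:0 — peak 6.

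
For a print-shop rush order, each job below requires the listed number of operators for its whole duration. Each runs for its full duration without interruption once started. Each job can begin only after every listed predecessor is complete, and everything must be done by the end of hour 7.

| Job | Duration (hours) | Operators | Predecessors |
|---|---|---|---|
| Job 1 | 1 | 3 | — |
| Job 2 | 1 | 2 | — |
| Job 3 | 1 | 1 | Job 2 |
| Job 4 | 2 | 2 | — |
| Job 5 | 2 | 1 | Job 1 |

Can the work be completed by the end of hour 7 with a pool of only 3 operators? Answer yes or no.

Schedule Job 1@1, Job 2@2, Job 3@3, Job 4@3, Job 5@4: h1:3  h2:2  h3:3  h4:3  h5:1  h6:0  h7:0 — peak 3 ≤ 3.

yes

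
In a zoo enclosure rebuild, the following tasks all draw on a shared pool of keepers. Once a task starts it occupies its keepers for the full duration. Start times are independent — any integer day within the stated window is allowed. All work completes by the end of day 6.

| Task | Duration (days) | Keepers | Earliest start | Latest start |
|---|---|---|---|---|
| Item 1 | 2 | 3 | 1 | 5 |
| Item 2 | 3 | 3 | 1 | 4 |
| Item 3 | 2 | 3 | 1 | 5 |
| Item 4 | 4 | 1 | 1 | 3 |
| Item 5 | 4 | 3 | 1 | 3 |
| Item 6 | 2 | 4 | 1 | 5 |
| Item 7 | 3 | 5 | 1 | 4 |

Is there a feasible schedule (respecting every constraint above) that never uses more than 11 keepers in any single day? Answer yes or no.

yes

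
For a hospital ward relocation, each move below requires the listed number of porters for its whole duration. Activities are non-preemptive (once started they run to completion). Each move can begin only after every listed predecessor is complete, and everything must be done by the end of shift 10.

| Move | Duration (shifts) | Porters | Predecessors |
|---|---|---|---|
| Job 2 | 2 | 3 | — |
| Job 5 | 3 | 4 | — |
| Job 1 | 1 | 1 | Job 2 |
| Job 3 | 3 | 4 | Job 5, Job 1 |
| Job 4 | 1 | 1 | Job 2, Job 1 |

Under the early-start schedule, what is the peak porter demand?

7

Early-start schedule: Job 2@1, Job 5@1, Job 1@3, Job 3@4, Job 4@4.
Load per shift: shift 1: 7, shift 2: 7, shift 3: 5, shift 4: 5, shift 5: 4, shift 6: 4, shift 7: 0, shift 8: 0, shift 9: 0, shift 10: 0.
Peak is 7.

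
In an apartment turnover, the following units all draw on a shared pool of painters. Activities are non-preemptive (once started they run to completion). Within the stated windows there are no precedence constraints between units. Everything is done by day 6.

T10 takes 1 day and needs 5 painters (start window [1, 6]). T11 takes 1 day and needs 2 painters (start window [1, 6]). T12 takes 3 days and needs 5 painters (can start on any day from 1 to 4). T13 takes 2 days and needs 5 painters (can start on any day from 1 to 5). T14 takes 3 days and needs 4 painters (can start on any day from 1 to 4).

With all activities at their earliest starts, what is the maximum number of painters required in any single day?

Early-start schedule: T10@1, T11@1, T12@1, T13@1, T14@1.
Load per day: day 1: 21, day 2: 14, day 3: 9, day 4: 0, day 5: 0, day 6: 0.
Peak is 21.

21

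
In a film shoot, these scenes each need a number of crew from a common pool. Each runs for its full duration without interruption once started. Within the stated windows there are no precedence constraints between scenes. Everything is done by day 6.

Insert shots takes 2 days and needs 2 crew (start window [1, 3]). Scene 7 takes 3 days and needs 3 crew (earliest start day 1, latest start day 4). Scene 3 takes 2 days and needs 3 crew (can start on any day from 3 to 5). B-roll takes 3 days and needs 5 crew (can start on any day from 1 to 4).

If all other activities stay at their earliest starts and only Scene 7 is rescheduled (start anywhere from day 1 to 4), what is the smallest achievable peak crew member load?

8

Scene 7@1: d1:10  d2:10  d3:11  d4:3  d5:0  d6:0 → peak 11
Scene 7@2: d1:7  d2:10  d3:11  d4:6  d5:0  d6:0 → peak 11
Scene 7@3: d1:7  d2:7  d3:11  d4:6  d5:3  d6:0 → peak 11
Scene 7@4: d1:7  d2:7  d3:8  d4:6  d5:3  d6:3 → peak 8
Best is Scene 7@4, peak 8.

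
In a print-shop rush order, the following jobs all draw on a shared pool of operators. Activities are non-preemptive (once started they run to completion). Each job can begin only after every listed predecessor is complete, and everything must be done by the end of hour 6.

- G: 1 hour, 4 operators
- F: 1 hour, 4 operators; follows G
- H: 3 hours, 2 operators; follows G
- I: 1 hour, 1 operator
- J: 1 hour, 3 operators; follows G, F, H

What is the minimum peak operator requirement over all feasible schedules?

4

Early-start (G@1, F@2, H@2, I@1, J@5) gives peak 6: h1:5  h2:6  h3:2  h4:2  h5:3  h6:0.
Shift H→3, I→3, J→6.
Schedule G@1, F@2, H@3, I@3, J@6: h1:4  h2:4  h3:3  h4:2  h5:2  h6:3 — peak 4.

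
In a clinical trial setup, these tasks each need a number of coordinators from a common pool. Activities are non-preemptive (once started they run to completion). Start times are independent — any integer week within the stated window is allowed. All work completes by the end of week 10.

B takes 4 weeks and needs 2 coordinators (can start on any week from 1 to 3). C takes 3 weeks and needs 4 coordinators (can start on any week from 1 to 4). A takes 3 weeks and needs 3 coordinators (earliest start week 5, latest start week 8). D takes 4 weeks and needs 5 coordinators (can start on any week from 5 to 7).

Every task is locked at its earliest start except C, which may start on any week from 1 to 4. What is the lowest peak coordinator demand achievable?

8

C@1: w1:6  w2:6  w3:6  w4:2  w5:8  w6:8  w7:8  w8:5  w9:0  w10:0 → peak 8
C@2: w1:2  w2:6  w3:6  w4:6  w5:8  w6:8  w7:8  w8:5  w9:0  w10:0 → peak 8
C@3: w1:2  w2:2  w3:6  w4:6  w5:12  w6:8  w7:8  w8:5  w9:0  w10:0 → peak 12
C@4: w1:2  w2:2  w3:2  w4:6  w5:12  w6:12  w7:8  w8:5  w9:0  w10:0 → peak 12
Best is C@1, peak 8.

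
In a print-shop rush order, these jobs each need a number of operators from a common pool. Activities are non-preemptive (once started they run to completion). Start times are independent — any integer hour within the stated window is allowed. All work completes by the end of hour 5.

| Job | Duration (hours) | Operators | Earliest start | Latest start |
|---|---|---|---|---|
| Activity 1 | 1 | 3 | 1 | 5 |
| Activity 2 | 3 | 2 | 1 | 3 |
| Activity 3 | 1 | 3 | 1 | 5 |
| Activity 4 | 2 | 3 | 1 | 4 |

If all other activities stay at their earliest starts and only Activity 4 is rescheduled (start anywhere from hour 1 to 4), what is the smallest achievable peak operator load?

8

Activity 4@1: h1:11  h2:5  h3:2  h4:0  h5:0 → peak 11
Activity 4@2: h1:8  h2:5  h3:5  h4:0  h5:0 → peak 8
Activity 4@3: h1:8  h2:2  h3:5  h4:3  h5:0 → peak 8
Activity 4@4: h1:8  h2:2  h3:2  h4:3  h5:3 → peak 8
Best is Activity 4@2, peak 8.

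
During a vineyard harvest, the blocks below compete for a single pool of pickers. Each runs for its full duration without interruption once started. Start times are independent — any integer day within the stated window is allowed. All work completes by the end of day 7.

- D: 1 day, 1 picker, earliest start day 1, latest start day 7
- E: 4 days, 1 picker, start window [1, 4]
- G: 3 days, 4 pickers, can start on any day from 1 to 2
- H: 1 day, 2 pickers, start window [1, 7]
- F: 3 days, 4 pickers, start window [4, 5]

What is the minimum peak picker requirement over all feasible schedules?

Early-start (D@1, E@1, G@1, H@1, F@4) gives peak 8: d1:8  d2:5  d3:5  d4:5  d5:4  d6:4  d7:0.
Shift G→2, F→5.
Schedule D@1, E@1, G@2, H@1, F@5: d1:4  d2:5  d3:5  d4:5  d5:4  d6:4  d7:4 — peak 5.
Total picker-days = 31 over 7 days ⇒ peak ≥ ⌈31/7⌉ = 5, so 5 is optimal.

5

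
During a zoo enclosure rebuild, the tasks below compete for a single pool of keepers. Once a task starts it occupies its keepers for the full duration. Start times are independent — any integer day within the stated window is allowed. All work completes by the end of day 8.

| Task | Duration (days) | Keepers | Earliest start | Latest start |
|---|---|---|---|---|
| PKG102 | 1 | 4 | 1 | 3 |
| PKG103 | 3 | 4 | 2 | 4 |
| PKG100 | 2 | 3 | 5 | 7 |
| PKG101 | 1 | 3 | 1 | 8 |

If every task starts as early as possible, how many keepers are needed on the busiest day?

Early-start schedule: PKG102@1, PKG103@2, PKG100@5, PKG101@1.
Load per day: day 1: 7, day 2: 4, day 3: 4, day 4: 4, day 5: 3, day 6: 3, day 7: 0, day 8: 0.
Peak is 7.

7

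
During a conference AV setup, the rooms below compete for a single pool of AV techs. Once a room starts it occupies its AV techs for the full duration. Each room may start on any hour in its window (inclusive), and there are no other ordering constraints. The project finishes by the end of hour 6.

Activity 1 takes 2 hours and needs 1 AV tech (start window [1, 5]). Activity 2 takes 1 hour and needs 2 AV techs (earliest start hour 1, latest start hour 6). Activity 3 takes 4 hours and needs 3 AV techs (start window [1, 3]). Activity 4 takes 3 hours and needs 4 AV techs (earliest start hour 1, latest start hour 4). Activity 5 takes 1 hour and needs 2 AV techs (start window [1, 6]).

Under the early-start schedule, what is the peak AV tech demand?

Early-start schedule: Activity 1@1, Activity 2@1, Activity 3@1, Activity 4@1, Activity 5@1.
Load per hour: hour 1: 12, hour 2: 8, hour 3: 7, hour 4: 3, hour 5: 0, hour 6: 0.
Peak is 12.

12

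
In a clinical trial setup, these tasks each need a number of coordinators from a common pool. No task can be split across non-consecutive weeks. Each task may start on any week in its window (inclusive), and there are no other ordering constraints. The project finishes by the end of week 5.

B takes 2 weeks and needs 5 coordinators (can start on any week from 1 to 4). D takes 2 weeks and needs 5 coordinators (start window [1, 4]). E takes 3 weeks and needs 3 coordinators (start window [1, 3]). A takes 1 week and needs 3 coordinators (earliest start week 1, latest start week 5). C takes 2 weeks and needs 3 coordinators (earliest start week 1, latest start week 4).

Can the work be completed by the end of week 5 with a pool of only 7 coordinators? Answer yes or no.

Total coordinator-weeks = 38; over 5 weeks the average is 38/5 > 7, so some week must exceed 7.

no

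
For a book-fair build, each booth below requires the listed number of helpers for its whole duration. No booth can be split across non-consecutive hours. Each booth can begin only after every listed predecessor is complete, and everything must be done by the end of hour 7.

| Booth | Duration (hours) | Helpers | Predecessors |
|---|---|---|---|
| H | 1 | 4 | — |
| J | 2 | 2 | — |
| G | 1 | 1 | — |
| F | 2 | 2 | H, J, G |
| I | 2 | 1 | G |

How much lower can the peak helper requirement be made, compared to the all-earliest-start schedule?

3

Early-start peak: h1:7  h2:3  h3:3  h4:2  h5:0  h6:0  h7:0 ⇒ 7.
Leveled (H@1, J@2, G@2, F@4, I@3): h1:4  h2:3  h3:3  h4:3  h5:2  h6:0  h7:0 ⇒ 4.
Reduction 7 − 4 = 3.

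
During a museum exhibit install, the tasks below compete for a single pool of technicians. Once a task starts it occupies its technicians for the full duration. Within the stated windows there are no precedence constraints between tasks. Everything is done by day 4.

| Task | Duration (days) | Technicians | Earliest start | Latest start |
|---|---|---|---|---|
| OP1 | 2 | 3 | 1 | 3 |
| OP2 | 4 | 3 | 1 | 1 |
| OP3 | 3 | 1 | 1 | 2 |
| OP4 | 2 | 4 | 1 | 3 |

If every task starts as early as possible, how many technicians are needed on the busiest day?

11

Early-start schedule: OP1@1, OP2@1, OP3@1, OP4@1.
Load per day: day 1: 11, day 2: 11, day 3: 4, day 4: 3.
Peak is 11.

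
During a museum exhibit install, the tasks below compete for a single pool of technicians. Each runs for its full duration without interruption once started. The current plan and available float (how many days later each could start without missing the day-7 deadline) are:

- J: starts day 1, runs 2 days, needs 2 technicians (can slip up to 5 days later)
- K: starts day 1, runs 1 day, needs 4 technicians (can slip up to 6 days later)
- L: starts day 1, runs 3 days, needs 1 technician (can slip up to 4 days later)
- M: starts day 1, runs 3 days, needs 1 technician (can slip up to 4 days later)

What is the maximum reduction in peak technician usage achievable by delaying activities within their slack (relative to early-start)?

4

Early-start peak: d1:8  d2:4  d3:2  d4:0  d5:0  d6:0  d7:0 ⇒ 8.
Leveled (J@1, K@3, L@4, M@4): d1:2  d2:2  d3:4  d4:2  d5:2  d6:2  d7:0 ⇒ 4.
Reduction 8 − 4 = 4.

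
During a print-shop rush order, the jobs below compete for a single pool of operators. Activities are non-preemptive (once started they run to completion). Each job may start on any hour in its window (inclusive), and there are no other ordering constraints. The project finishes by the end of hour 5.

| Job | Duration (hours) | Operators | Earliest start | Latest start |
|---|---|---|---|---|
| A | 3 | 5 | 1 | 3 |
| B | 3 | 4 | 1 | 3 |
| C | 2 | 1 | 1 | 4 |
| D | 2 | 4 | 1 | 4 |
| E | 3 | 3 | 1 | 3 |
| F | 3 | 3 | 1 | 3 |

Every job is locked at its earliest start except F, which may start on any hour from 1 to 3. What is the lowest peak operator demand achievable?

F@1: h1:20  h2:20  h3:15  h4:0  h5:0 → peak 20
F@2: h1:17  h2:20  h3:15  h4:3  h5:0 → peak 20
F@3: h1:17  h2:17  h3:15  h4:3  h5:3 → peak 17
Best is F@3, peak 17.

17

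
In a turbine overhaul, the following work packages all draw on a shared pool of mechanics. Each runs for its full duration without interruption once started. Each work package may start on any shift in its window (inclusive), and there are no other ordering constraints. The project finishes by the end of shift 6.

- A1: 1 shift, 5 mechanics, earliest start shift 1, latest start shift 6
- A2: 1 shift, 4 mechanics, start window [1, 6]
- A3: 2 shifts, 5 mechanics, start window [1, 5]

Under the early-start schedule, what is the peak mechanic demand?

14

Early-start schedule: A1@1, A2@1, A3@1.
Load per shift: shift 1: 14, shift 2: 5, shift 3: 0, shift 4: 0, shift 5: 0, shift 6: 0.
Peak is 14.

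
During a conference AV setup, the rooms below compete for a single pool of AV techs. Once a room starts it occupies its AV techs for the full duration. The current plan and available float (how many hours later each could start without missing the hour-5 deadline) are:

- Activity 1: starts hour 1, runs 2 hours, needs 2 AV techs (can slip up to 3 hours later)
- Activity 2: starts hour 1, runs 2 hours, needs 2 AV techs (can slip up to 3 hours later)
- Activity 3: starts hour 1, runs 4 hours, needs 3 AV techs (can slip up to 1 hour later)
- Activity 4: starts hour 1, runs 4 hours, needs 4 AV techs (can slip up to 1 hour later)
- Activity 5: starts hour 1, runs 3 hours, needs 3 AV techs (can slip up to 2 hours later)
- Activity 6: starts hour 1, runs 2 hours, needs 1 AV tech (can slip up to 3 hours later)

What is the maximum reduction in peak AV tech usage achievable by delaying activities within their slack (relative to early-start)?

Early-start peak: h1:15  h2:15  h3:10  h4:7  h5:0 ⇒ 15.
Leveled (Activity 1@1, Activity 2@1, Activity 3@1, Activity 4@1, Activity 5@3, Activity 6@3): h1:11  h2:11  h3:11  h4:11  h5:3 ⇒ 11.
Reduction 15 − 11 = 4.

4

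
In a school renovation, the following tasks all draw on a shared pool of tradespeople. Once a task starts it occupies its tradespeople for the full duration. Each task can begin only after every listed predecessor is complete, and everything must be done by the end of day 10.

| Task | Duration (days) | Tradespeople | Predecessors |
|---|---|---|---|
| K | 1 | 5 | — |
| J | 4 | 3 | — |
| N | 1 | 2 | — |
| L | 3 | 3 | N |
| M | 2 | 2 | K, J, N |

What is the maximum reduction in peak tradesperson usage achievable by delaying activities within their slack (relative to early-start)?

Early-start peak: d1:10  d2:6  d3:6  d4:6  d5:2  d6:2  d7:0  d8:0  d9:0  d10:0 ⇒ 10.
Leveled (K@1, J@2, N@2, L@6, M@6): d1:5  d2:5  d3:3  d4:3  d5:3  d6:5  d7:5  d8:3  d9:0  d10:0 ⇒ 5.
Reduction 10 − 5 = 5.

5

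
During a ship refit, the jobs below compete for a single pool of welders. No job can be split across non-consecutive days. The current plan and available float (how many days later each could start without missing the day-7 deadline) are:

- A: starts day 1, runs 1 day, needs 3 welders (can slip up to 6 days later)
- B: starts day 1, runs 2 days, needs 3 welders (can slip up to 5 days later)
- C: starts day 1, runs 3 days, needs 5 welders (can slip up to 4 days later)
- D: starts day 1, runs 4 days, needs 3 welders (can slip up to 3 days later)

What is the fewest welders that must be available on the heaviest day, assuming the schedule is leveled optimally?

6

Early-start (A@1, B@1, C@1, D@1) gives peak 14: d1:14  d2:11  d3:8  d4:3  d5:0  d6:0  d7:0.
Shift B→2, C→5.
Schedule A@1, B@2, C@5, D@1: d1:6  d2:6  d3:6  d4:3  d5:5  d6:5  d7:5 — peak 6.
Total welder-days = 36 over 7 days ⇒ peak ≥ ⌈36/7⌉ = 6, so 6 is optimal.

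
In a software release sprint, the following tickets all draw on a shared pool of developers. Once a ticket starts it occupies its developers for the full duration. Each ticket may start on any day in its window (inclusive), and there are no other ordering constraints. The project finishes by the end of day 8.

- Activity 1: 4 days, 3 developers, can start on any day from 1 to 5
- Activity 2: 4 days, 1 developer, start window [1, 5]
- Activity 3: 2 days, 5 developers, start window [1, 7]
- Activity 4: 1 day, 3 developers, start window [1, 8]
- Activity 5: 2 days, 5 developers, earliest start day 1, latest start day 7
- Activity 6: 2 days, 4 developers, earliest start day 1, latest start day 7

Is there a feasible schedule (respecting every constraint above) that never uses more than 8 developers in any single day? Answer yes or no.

Schedule Activity 1@1, Activity 2@3, Activity 3@5, Activity 4@3, Activity 5@7, Activity 6@1: d1:7  d2:7  d3:7  d4:4  d5:6  d6:6  d7:5  d8:5 — peak 7 ≤ 8.

yes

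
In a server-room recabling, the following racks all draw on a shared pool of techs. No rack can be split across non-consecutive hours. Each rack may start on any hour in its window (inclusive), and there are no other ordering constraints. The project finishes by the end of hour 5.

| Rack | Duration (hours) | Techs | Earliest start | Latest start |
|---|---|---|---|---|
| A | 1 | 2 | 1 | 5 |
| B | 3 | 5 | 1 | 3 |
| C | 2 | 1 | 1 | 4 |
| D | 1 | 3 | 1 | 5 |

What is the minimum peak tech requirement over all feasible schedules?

Early-start (A@1, B@1, C@1, D@1) gives peak 11: h1:11  h2:6  h3:5  h4:0  h5:0.
Shift B→3, D→2.
Schedule A@1, B@3, C@1, D@2: h1:3  h2:4  h3:5  h4:5  h5:5 — peak 5.
Total tech-hours = 22 over 5 hours ⇒ peak ≥ ⌈22/5⌉ = 5, so 5 is optimal.

5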